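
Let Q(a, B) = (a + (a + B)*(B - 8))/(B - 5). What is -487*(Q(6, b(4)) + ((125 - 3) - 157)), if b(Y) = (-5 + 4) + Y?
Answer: 15097/2 ≈ 7548.5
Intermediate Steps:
b(Y) = -1 + Y
Q(a, B) = (a + (-8 + B)*(B + a))/(-5 + B) (Q(a, B) = (a + (B + a)*(-8 + B))/(-5 + B) = (a + (-8 + B)*(B + a))/(-5 + B))
-487*(Q(6, b(4)) + ((125 - 3) - 157)) = -487*(((-1 + 4)² - 8*(-1 + 4) - 7*6 + (-1 + 4)*6)/(-5 + (-1 + 4)) + ((125 - 3) - 157)) = -487*((3² - 8*3 - 42 + 3*6)/(-5 + 3) + (122 - 157)) = -487*((9 - 24 - 42 + 18)/(-2) - 35) = -487*(-½*(-39) - 35) = -487*(39/2 - 35) = -487*(-31/2) = 15097/2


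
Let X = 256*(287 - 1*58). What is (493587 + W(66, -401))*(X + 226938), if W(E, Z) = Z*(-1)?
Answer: 141064201256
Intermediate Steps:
W(E, Z) = -Z
X = 58624 (X = 256*(287 - 58) = 256*229 = 58624)
(493587 + W(66, -401))*(X + 226938) = (493587 - 1*(-401))*(58624 + 226938) = (493587 + 401)*285562 = 493988*285562 = 141064201256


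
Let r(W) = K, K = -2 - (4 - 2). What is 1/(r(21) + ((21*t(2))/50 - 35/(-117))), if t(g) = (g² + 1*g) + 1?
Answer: -5850/4451 ≈ -1.3143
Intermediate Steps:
K = -4 (K = -2 - 1*2 = -2 - 2 = -4)
r(W) = -4
t(g) = 1 + g + g² (t(g) = (g² + g) + 1 = (g + g²) + 1 = 1 + g + g²)
1/(r(21) + ((21*t(2))/50 - 35/(-117))) = 1/(-4 + ((21*(1 + 2 + 2²))/50 - 35/(-117))) = 1/(-4 + ((21*(1 + 2 + 4))*(1/50) - 35*(-1/117))) = 1/(-4 + ((21*7)*(1/50) + 35/117)) = 1/(-4 + (147*(1/50) + 35/117)) = 1/(-4 + (147/50 + 35/117)) = 1/(-4 + 18949/5850) = 1/(-4451/5850) = -5850/4451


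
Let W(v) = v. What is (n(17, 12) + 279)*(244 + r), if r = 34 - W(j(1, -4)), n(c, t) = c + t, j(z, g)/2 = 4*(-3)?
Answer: 93016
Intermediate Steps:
j(z, g) = -24 (j(z, g) = 2*(4*(-3)) = 2*(-12) = -24)
r = 58 (r = 34 - 1*(-24) = 34 + 24 = 58)
(n(17, 12) + 279)*(244 + r) = ((17 + 12) + 279)*(244 + 58) = (29 + 279)*302 = 308*302 = 93016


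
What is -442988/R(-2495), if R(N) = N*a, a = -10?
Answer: -221494/12475 ≈ -17.755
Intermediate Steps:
R(N) = -10*N (R(N) = N*(-10) = -10*N)
-442988/R(-2495) = -442988/((-10*(-2495))) = -442988/24950 = -442988*1/24950 = -221494/12475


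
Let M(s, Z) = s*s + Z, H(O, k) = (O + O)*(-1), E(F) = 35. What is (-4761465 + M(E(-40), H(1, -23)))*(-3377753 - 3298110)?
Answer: 31778723438846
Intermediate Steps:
H(O, k) = -2*O (H(O, k) = (2*O)*(-1) = -2*O)
M(s, Z) = Z + s² (M(s, Z) = s² + Z = Z + s²)
(-4761465 + M(E(-40), H(1, -23)))*(-3377753 - 3298110) = (-4761465 + (-2*1 + 35²))*(-3377753 - 3298110) = (-4761465 + (-2 + 1225))*(-6675863) = (-4761465 + 1223)*(-6675863) = -4760242*(-6675863) = 31778723438846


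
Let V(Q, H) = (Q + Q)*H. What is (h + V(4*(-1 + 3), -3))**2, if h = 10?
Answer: 1444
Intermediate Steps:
V(Q, H) = 2*H*Q (V(Q, H) = (2*Q)*H = 2*H*Q)
(h + V(4*(-1 + 3), -3))**2 = (10 + 2*(-3)*(4*(-1 + 3)))**2 = (10 + 2*(-3)*(4*2))**2 = (10 + 2*(-3)*8)**2 = (10 - 48)**2 = (-38)**2 = 1444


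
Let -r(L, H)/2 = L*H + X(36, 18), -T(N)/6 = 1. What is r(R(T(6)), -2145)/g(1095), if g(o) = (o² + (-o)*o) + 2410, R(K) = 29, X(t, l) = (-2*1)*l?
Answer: 62241/1205 ≈ 51.652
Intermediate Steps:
T(N) = -6 (T(N) = -6*1 = -6)
X(t, l) = -2*l
g(o) = 2410 (g(o) = (o² - o²) + 2410 = 0 + 2410 = 2410)
r(L, H) = 72 - 2*H*L (r(L, H) = -2*(L*H - 2*18) = -2*(H*L - 36) = -2*(-36 + H*L) = 72 - 2*H*L)
r(R(T(6)), -2145)/g(1095) = (72 - 2*(-2145)*29)/2410 = (72 + 124410)*(1/2410) = 124482*(1/2410) = 62241/1205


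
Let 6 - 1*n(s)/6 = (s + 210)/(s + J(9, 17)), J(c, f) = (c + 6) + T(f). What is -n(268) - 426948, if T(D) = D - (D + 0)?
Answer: -120833604/283 ≈ -4.2697e+5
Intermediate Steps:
T(D) = 0 (T(D) = D - D = 0)
J(c, f) = 6 + c (J(c, f) = (c + 6) + 0 = (6 + c) + 0 = 6 + c)
n(s) = 36 - 6*(210 + s)/(15 + s) (n(s) = 36 - 6*(s + 210)/(s + (6 + 9)) = 36 - 6*(210 + s)/(s + 15) = 36 - 6*(210 + s)/(15 + s))
-n(268) - 426948 = -30*(-24 + 268)/(15 + 268) - 426948 = -30*244/283 - 426948 = -1*7320/283 - 426948 = -7320/283 - 426948 = -120833604/283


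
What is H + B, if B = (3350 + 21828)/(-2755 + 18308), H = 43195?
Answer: 671837013/15553 ≈ 43197.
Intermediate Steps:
B = 25178/15553 ≈ 1.6189
H + B = 43195 + 25178/15553 = 671837013/15553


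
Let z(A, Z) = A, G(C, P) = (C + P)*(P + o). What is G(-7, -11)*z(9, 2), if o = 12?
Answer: -162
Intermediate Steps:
G(C, P) = (12 + P)*(C + P) (G(C, P) = (C + P)*(P + 12) = (C + P)*(12 + P) = (12 + P)*(C + P))
G(-7, -11)*z(9, 2) = ((-11)² + 12*(-7) + 12*(-11) - 7*(-11))*9 = (121 - 84 - 132 + 77)*9 = -18*9 = -162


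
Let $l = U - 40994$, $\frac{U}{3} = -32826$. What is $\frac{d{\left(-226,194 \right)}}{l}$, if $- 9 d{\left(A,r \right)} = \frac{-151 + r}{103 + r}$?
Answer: $\frac{43}{372808656} \approx 1.1534 \cdot 10^{-7}$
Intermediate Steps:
$d{\left(A,r \right)} = - \frac{-151 + r}{9 \left(103 + r\right)}$ ($d{\left(A,r \right)} = - \frac{\left(-151 + r\right) \frac{1}{103 + r}}{9} = - \frac{\frac{1}{103 + r} \left(-151 + r\right)}{9} = - \frac{-151 + r}{9 \left(103 + r\right)}$)
$U = -98478$ ($U = 3 \left(-32826\right) = -98478$)
$l = -139472$ ($l = -98478 - 40994 = -139472$)
$\frac{d{\left(-226,194 \right)}}{l} = \frac{\frac{1}{9} \frac{1}{103 + 194} \left(151 - 194\right)}{-139472} = \frac{151 - 194}{9 \cdot 297} \left(- \frac{1}{139472}\right) = \frac{1}{9} \cdot \frac{1}{297} \left(-43\right) \left(- \frac{1}{139472}\right) = \left(- \frac{43}{2673}\right) \left(- \frac{1}{139472}\right) = \frac{43}{372808656}$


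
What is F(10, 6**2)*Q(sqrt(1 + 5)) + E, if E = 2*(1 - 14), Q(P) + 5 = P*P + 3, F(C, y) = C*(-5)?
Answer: -226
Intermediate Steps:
F(C, y) = -5*C
Q(P) = -2 + P**2 (Q(P) = -5 + (P*P + 3) = -5 + (P**2 + 3) = -5 + (3 + P**2) = -2 + P**2)
E = -26 (E = 2*(-13) = -26)
F(10, 6**2)*Q(sqrt(1 + 5)) + E = (-5*10)*(-2 + (sqrt(1 + 5))**2) - 26 = -50*(-2 + (sqrt(6))**2) - 26 = -50*(-2 + 6) - 26 = -50*4 - 26 = -200 - 26 = -226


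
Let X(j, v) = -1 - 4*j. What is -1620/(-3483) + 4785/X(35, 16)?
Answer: -67645/2021 ≈ -33.471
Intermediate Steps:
-1620/(-3483) + 4785/X(35, 16) = -1620/(-3483) + 4785/(-1 - 4*35) = -1620*(-1/3483) + 4785/(-1 - 140) = 20/43 + 4785/(-141) = 20/43 + 4785*(-1/141) = 20/43 - 1595/47 = -67645/2021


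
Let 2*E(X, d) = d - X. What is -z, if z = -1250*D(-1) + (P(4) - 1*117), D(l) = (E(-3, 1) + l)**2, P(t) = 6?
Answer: 1361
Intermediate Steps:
E(X, d) = d/2 - X/2 (E(X, d) = (d - X)/2 = d/2 - X/2)
D(l) = (2 + l)**2 (D(l) = (((1/2)*1 - 1/2*(-3)) + l)**2 = ((1/2 + 3/2) + l)**2 = (2 + l)**2)
z = -1361 (z = -1250*(2 - 1)**2 + (6 - 1*117) = -1250*1**2 + (6 - 117) = -1250*1 - 111 = -1250 - 111 = -1361)
-z = -1*(-1361) = 1361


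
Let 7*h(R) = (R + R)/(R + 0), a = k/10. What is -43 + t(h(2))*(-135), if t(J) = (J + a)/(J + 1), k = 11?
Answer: -377/2 ≈ -188.50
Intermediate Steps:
a = 11/10 ≈ 1.1000
h(R) = 2/7 (h(R) = ((R + R)/(R + 0))/7 = ((2*R)/R)/7 = (⅐)*2 = 2/7)
t(J) = (11/10 + J)/(1 + J) (t(J) = (J + 11/10)/(J + 1) = (11/10 + J)/(1 + J))
-43 + t(h(2))*(-135) = -43 + ((11/10 + 2/7)/(1 + 2/7))*(-135) = -43 + ((97/70)/(9/7))*(-135) = -43 + ((7/9)*(97/70))*(-135) = -43 + (97/90)*(-135) = -43 - 291/2 = -377/2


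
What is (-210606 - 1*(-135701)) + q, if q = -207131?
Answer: -282036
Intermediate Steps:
(-210606 - 1*(-135701)) + q = (-210606 - 1*(-135701)) - 207131 = (-210606 + 135701) - 207131 = -74905 - 207131 = -282036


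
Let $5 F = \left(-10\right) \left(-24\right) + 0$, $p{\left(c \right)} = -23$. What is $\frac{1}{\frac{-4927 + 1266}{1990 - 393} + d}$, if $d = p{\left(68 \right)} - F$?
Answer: $- \frac{1597}{117048} \approx -0.013644$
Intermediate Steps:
$F = 48$ ($F = \frac{\left(-10\right) \left(-24\right) + 0}{5} = \frac{240 + 0}{5} = \frac{1}{5} \cdot 240 = 48$)
$d = -71$ ($d = -23 - 48 = -71$)
$\frac{1}{\frac{-4927 + 1266}{1990 - 393} + d} = \frac{1}{\frac{-4927 + 1266}{1990 - 393} - 71} = \frac{1}{- \frac{3661}{1597} - 71} = \frac{1}{- \frac{117048}{1597}} = - \frac{1597}{117048}$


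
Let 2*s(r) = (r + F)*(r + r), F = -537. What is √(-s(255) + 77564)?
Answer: √149474 ≈ 386.62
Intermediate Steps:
s(r) = r*(-537 + r) (s(r) = ((r - 537)*(r + r))/2 = ((-537 + r)*(2*r))/2 = (2*r*(-537 + r))/2 = r*(-537 + r))
√(-s(255) + 77564) = √(-255*(-537 + 255) + 77564) = √(-255*(-282) + 77564) = √(-1*(-71910) + 77564) = √(71910 + 77564) = √149474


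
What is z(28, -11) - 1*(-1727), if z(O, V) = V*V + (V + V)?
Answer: 1826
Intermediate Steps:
z(O, V) = V² + 2*V
z(28, -11) - 1*(-1727) = -11*(2 - 11) - 1*(-1727) = -11*(-9) + 1727 = 99 + 1727 = 1826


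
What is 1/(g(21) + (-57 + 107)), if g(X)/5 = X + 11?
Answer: 1/210 ≈ 0.0047619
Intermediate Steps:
g(X) = 55 + 5*X (g(X) = 5*(X + 11) = 5*(11 + X) = 55 + 5*X)
1/(g(21) + (-57 + 107)) = 1/((55 + 5*21) + (-57 + 107)) = 1/((55 + 105) + 50) = 1/(160 + 50) = 1/210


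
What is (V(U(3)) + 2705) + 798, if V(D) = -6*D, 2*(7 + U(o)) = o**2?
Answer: 3518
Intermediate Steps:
U(o) = -7 + o**2/2
(V(U(3)) + 2705) + 798 = (-6*(-7 + (1/2)*3**2) + 2705) + 798 = (-6*(-7 + (1/2)*9) + 2705) + 798 = (-6*(-7 + 9/2) + 2705) + 798 = (-6*(-5/2) + 2705) + 798 = (15 + 2705) + 798 = 2720 + 798 = 3518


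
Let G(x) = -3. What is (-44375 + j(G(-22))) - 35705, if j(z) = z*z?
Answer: -80071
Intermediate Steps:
j(z) = z**2
(-44375 + j(G(-22))) - 35705 = (-44375 + (-3)**2) - 35705 = (-44375 + 9) - 35705 = -44366 - 35705 = -80071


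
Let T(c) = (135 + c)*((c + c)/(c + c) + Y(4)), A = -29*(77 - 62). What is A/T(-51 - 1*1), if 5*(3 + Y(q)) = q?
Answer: 725/166 ≈ 4.3675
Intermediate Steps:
Y(q) = -3 + q/5
A = -435 (A = -29*15 = -435)
T(c) = -162 - 6*c/5 (T(c) = (135 + c)*((c + c)/(c + c) + (-3 + (⅕)*4)) = (135 + c)*((2*c)/((2*c)) + (-3 + ⅘)) = (135 + c)*((2*c)*(1/(2*c)) - 11/5) = (135 + c)*(1 - 11/5) = (135 + c)*(-6/5) = -162 - 6*c/5)
A/T(-51 - 1*1) = -435/(-162 - 6*(-51 - 1*1)/5) = -435/(-162 - 6*(-51 - 1)/5) = -435/(-162 - 6/5*(-52)) = -435/(-162 + 312/5) = -435/(-498/5) = -435*(-5/498) = 725/166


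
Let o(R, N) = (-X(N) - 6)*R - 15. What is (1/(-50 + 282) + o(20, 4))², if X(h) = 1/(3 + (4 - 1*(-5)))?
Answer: 9047243689/484416 ≈ 18677.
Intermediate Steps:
X(h) = 1/12 (X(h) = 1/(3 + (4 + 5)) = 1/(3 + 9) = 1/12)
o(R, N) = -15 - 73*R/12 (o(R, N) = (-1*1/12 - 6)*R - 15 = (-1/12 - 6)*R - 15 = -73*R/12 - 15 = -15 - 73*R/12)
(1/(-50 + 282) + o(20, 4))² = (1/(-50 + 282) + (-15 - 73/12*20))² = (1/232 + (-15 - 365/3))² = (1/232 - 410/3)² = (-95117/696)² = 9047243689/484416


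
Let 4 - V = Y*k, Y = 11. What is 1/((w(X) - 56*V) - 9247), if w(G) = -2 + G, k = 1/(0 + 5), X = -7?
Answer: -5/46784 ≈ -0.00010687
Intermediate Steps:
k = 1/5 ≈ 0.20000
V = 9/5 (V = 4 - 11/5 = 9/5 ≈ 1.8000)
1/((w(X) - 56*V) - 9247) = 1/(((-2 - 7) - 56*9/5) - 9247) = 1/((-9 - 504/5) - 9247) = 1/(-549/5 - 9247) = 1/(-46784/5) = -5/46784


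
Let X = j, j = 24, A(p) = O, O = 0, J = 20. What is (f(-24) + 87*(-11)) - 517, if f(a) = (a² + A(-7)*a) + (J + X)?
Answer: -854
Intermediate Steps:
A(p) = 0
X = 24
f(a) = 44 + a² (f(a) = (a² + 0*a) + (20 + 24) = (a² + 0) + 44 = a² + 44 = 44 + a²)
(f(-24) + 87*(-11)) - 517 = ((44 + (-24)²) + 87*(-11)) - 517 = ((44 + 576) - 957) - 517 = (620 - 957) - 517 = -337 - 517 = -854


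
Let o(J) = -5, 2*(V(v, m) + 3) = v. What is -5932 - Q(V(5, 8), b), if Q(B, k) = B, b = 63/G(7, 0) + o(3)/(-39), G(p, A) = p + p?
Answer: -11863/2 ≈ -5931.5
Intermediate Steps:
V(v, m) = -3 + v/2
G(p, A) = 2*p
b = 361/78 (b = 63/((2*7)) - 5/(-39) = 63/14 - 5*(-1/39) = 63*(1/14) + 5/39 = 9/2 + 5/39 = 361/78 ≈ 4.6282)
-5932 - Q(V(5, 8), b) = -5932 - (-3 + (1/2)*5) = -5932 - (-3 + 5/2) = -5932 - 1*(-1/2) = -5932 + 1/2 = -11863/2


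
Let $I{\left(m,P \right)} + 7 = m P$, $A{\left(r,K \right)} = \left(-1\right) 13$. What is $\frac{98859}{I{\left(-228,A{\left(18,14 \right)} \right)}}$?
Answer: $\frac{98859}{2957} \approx 33.432$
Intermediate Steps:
$A{\left(r,K \right)} = -13$
$I{\left(m,P \right)} = -7 + P m$ ($I{\left(m,P \right)} = -7 + m P = -7 + P m$)
$\frac{98859}{I{\left(-228,A{\left(18,14 \right)} \right)}} = \frac{98859}{-7 - -2964} = \frac{98859}{-7 + 2964} = \frac{98859}{2957}$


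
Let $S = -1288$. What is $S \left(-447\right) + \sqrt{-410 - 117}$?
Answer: $575736 + i \sqrt{527} \approx 5.7574 \cdot 10^{5} + 22.956 i$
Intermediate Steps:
$S \left(-447\right) + \sqrt{-410 - 117} = \left(-1288\right) \left(-447\right) + \sqrt{-410 - 117} = 575736 + \sqrt{-527} = 575736 + i \sqrt{527}$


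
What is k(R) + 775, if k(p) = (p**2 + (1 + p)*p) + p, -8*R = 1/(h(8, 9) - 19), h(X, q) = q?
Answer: 2480081/3200 ≈ 775.03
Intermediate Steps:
R = 1/80 (R = -1/(8*(9 - 19)) = -1/8/(-10) = -1/8*(-1/10) = 1/80 ≈ 0.012500)
k(p) = p + p**2 + p*(1 + p) (k(p) = (p**2 + p*(1 + p)) + p = p + p**2 + p*(1 + p))
k(R) + 775 = 2*(1/80)*(1 + 1/80) + 775 = 2*(1/80)*(81/80) + 775 = 81/3200 + 775 = 2480081/3200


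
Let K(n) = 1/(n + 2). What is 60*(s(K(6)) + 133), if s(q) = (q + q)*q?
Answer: 63855/8 ≈ 7981.9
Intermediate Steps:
K(n) = 1/(2 + n)
s(q) = 2*q**2 (s(q) = (2*q)*q = 2*q**2)
60*(s(K(6)) + 133) = 60*(2*(1/(2 + 6))**2 + 133) = 60*(2*(1/8)**2 + 133) = 60*(2*(1/64) + 133) = 60*(1/32 + 133) = 60*(4257/32) = 63855/8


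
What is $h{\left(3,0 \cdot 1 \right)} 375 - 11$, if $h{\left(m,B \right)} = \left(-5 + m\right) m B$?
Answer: $-11$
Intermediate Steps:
$h{\left(m,B \right)} = B m \left(-5 + m\right)$ ($h{\left(m,B \right)} = \left(-5 + m\right) B m = B m \left(-5 + m\right)$)
$h{\left(3,0 \cdot 1 \right)} 375 - 11 = 0 \cdot 1 \cdot 3 \left(-5 + 3\right) 375 - 11 = 0 \cdot 3 \left(-2\right) 375 - 11 = 0 \cdot 375 - 11 = 0 - 11 = -11$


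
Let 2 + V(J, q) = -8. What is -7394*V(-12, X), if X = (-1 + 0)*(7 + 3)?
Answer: 73940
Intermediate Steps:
X = -10 (X = -1*10 = -10)
V(J, q) = -10 (V(J, q) = -2 - 8 = -10)
-7394*V(-12, X) = -7394*(-10) = 73940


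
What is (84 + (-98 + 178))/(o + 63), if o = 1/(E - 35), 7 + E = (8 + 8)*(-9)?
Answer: 30504/11717 ≈ 2.6034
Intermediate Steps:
E = -151 (E = -7 + (8 + 8)*(-9) = -7 + 16*(-9) = -7 - 144 = -151)
o = -1/186 (o = 1/(-151 - 35) = 1/(-186) = -1/186 ≈ -0.0053763)
(84 + (-98 + 178))/(o + 63) = (84 + (-98 + 178))/(-1/186 + 63) = (84 + 80)/(11717/186) = 164*(186/11717) = 30504/11717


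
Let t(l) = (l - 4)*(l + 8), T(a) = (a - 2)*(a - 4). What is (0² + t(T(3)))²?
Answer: 1225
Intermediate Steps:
T(a) = (-4 + a)*(-2 + a) (T(a) = (-2 + a)*(-4 + a) = (-4 + a)*(-2 + a))
t(l) = (-4 + l)*(8 + l)
(0² + t(T(3)))² = (0² + (-32 + (8 + 3² - 6*3)² + 4*(8 + 3² - 6*3)))² = (0 + (-32 + (8 + 9 - 18)² + 4*(8 + 9 - 18)))² = (0 + (-32 + (-1)² + 4*(-1)))² = (0 + (-32 + 1 - 4))² = (0 - 35)² = (-35)² = 1225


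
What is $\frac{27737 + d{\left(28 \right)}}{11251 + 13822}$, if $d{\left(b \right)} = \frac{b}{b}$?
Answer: $\frac{27738}{25073} \approx 1.1063$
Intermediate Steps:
$d{\left(b \right)} = 1$
$\frac{27737 + d{\left(28 \right)}}{11251 + 13822} = \frac{27737 + 1}{11251 + 13822} = \frac{27738}{25073}$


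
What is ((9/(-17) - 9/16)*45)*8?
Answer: -13365/34 ≈ -393.09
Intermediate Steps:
((9/(-17) - 9/16)*45)*8 = ((9*(-1/17) - 9*1/16)*45)*8 = ((-9/17 - 9/16)*45)*8 = -297/272*45*8 = -13365/272*8 = -13365/34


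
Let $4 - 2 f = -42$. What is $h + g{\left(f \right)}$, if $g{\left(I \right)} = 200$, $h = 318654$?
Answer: $318854$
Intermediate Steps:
$f = 23$ ($f = 2 - -21 = 2 + 21 = 23$)
$h + g{\left(f \right)} = 318654 + 200 = 318854$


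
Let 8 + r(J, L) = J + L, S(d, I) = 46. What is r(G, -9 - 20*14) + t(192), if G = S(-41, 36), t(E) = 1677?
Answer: 1426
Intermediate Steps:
G = 46
r(J, L) = -8 + J + L (r(J, L) = -8 + (J + L) = -8 + J + L)
r(G, -9 - 20*14) + t(192) = (-8 + 46 + (-9 - 20*14)) + 1677 = (-8 + 46 + (-9 - 280)) + 1677 = (-8 + 46 - 289) + 1677 = -251 + 1677 = 1426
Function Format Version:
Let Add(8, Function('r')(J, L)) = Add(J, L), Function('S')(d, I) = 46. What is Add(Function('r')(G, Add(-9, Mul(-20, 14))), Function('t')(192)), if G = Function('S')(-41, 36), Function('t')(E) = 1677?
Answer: 1426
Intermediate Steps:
G = 46
Function('r')(J, L) = Add(-8, J, L) (Function('r')(J, L) = Add(-8, Add(J, L)) = Add(-8, J, L))
Add(Function('r')(G, Add(-9, Mul(-20, 14))), Function('t')(192)) = Add(Add(-8, 46, Add(-9, Mul(-20, 14))), 1677) = Add(Add(-8, 46, Add(-9, -280)), 1677) = Add(Add(-8, 46, -289), 1677) = Add(-251, 1677) = 1426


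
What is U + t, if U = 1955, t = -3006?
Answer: -1051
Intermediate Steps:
U + t = 1955 - 3006 = -1051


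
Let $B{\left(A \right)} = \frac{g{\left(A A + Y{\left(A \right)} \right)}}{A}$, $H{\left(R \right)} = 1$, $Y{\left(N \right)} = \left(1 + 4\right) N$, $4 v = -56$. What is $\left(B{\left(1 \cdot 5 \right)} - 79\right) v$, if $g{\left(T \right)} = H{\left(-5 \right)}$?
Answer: $\frac{5516}{5} \approx 1103.2$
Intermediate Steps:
$v = -14$ ($v = \frac{1}{4} \left(-56\right) = -14$)
$Y{\left(N \right)} = 5 N$
$g{\left(T \right)} = 1$
$B{\left(A \right)} = \frac{1}{A}$ ($B{\left(A \right)} = 1 \frac{1}{A} = \frac{1}{A}$)
$\left(B{\left(1 \cdot 5 \right)} - 79\right) v = \left(\frac{1}{1 \cdot 5} - 79\right) \left(-14\right) = \left(\frac{1}{5} - 79\right) \left(-14\right) = \left(- \frac{394}{5}\right) \left(-14\right) = \frac{5516}{5}$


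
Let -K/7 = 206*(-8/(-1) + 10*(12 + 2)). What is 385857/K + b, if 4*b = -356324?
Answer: -19011696553/213416 ≈ -89083.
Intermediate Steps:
b = -89081 (b = (¼)*(-356324) = -89081)
K = -213416 (K = -1442*(-8/(-1) + 10*(12 + 2)) = -1442*(-8*(-1) + 10*14) = -1442*(8 + 140) = -1442*148 = -7*30488 = -213416)
385857/K + b = 385857/(-213416) - 89081 = 385857*(-1/213416) - 89081 = -385857/213416 - 89081 = -19011696553/213416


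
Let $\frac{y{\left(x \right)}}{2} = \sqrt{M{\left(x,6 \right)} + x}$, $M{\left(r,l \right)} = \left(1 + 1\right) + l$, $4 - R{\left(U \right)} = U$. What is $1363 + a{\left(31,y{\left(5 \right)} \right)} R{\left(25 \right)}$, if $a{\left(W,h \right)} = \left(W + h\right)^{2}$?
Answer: $-19910 - 2604 \sqrt{13} \approx -29299.0$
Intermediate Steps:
$R{\left(U \right)} = 4 - U$
$M{\left(r,l \right)} = 2 + l$
$y{\left(x \right)} = 2 \sqrt{8 + x}$ ($y{\left(x \right)} = 2 \sqrt{\left(2 + 6\right) + x} = 2 \sqrt{8 + x}$)
$1363 + a{\left(31,y{\left(5 \right)} \right)} R{\left(25 \right)} = 1363 + \left(31 + 2 \sqrt{8 + 5}\right)^{2} \left(4 - 25\right) = 1363 + \left(31 + 2 \sqrt{13}\right)^{2} \left(4 - 25\right) = 1363 + \left(31 + 2 \sqrt{13}\right)^{2} \left(-21\right) = 1363 - 21 \left(31 + 2 \sqrt{13}\right)^{2}$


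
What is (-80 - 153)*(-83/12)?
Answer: 19339/12 ≈ 1611.6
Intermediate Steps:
(-80 - 153)*(-83/12) = -(-19339)/12 = -233*(-83/12) = 19339/12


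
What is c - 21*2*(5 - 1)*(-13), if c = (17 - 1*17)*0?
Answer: 2184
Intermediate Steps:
c = 0 (c = (17 - 17)*0 = 0*0 = 0)
c - 21*2*(5 - 1)*(-13) = 0 - 21*2*(5 - 1)*(-13) = 0 - 21*2*4*(-13) = 0 - 168*(-13) = 0 - 21*(-104) = 0 + 2184 = 2184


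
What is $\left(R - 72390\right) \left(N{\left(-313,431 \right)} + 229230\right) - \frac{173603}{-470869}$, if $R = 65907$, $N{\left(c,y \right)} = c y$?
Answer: $- \frac{287946724663126}{470869} \approx -6.1152 \cdot 10^{8}$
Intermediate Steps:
$\left(R - 72390\right) \left(N{\left(-313,431 \right)} + 229230\right) - \frac{173603}{-470869} = \left(65907 - 72390\right) \left(\left(-313\right) 431 + 229230\right) - \frac{173603}{-470869} = - 6483 \left(-134903 + 229230\right) - - \frac{173603}{470869} = \left(-6483\right) 94327 + \frac{173603}{470869} = -611521941 + \frac{173603}{470869} = - \frac{287946724663126}{470869}$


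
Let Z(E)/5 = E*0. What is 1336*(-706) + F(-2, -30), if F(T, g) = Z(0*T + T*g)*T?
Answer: -943216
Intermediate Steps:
Z(E) = 0 (Z(E) = 5*(E*0) = 5*0 = 0)
F(T, g) = 0 (F(T, g) = 0*T = 0)
1336*(-706) + F(-2, -30) = 1336*(-706) + 0 = -943216 + 0 = -943216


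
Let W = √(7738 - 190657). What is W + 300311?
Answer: 300311 + I*√182919 ≈ 3.0031e+5 + 427.69*I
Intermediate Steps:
W = I*√182919 (W = √(-182919) = I*√182919 ≈ 427.69*I)
W + 300311 = I*√182919 + 300311 = 300311 + I*√182919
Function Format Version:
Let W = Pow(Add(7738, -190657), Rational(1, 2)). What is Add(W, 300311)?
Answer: Add(300311, Mul(I, Pow(182919, Rational(1, 2)))) ≈ Add(3.0031e+5, Mul(427.69, I))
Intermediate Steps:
W = Mul(I, Pow(182919, Rational(1, 2))) (W = Pow(-182919, Rational(1, 2)) = Mul(I, Pow(182919, Rational(1, 2))) ≈ Mul(427.69, I))
Add(W, 300311) = Add(Mul(I, Pow(182919, Rational(1, 2))), 300311) = Add(300311, Mul(I, Pow(182919, Rational(1, 2))))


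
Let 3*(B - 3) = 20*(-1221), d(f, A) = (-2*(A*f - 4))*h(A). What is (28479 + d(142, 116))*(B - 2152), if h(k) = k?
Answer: 39016886033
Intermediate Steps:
d(f, A) = A*(8 - 2*A*f) (d(f, A) = (-2*(A*f - 4))*A = (-2*(-4 + A*f))*A = (8 - 2*A*f)*A = A*(8 - 2*A*f))
B = -8137 (B = 3 + (20*(-1221))/3 = 3 + (⅓)*(-24420) = 3 - 8140 = -8137)
(28479 + d(142, 116))*(B - 2152) = (28479 + 2*116*(4 - 1*116*142))*(-8137 - 2152) = (28479 + 2*116*(4 - 16472))*(-10289) = (28479 + 2*116*(-16468))*(-10289) = (28479 - 3820576)*(-10289) = -3792097*(-10289) = 39016886033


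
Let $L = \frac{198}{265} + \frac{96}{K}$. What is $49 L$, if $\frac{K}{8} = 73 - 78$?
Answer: $- \frac{21462}{265} \approx -80.989$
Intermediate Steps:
$K = -40$ ($K = 8 \left(73 - 78\right) = 8 \left(-5\right) = -40$)
$L = - \frac{438}{265}$ ($L = \frac{198}{265} + \frac{96}{-40} = 198 \cdot \frac{1}{265} + 96 \left(- \frac{1}{40}\right) = \frac{198}{265} - \frac{12}{5} = - \frac{438}{265} \approx -1.6528$)
$49 L = 49 \left(- \frac{438}{265}\right) = - \frac{21462}{265}$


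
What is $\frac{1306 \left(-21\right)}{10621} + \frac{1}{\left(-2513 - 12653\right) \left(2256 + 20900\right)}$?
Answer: $- \frac{9631569542317}{3729924159416} \approx -2.5822$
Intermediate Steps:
$\frac{1306 \left(-21\right)}{10621} + \frac{1}{\left(-2513 - 12653\right) \left(2256 + 20900\right)} = \left(-27426\right) \frac{1}{10621} + \frac{1}{\left(-2513 - 12653\right) 23156} = - \frac{27426}{10621} + \frac{1}{-2513 - 12653} \cdot \frac{1}{23156} = - \frac{27426}{10621} + \frac{1}{-15166} \cdot \frac{1}{23156} = - \frac{27426}{10621} - \frac{1}{351183896} = - \frac{9631569542317}{3729924159416}$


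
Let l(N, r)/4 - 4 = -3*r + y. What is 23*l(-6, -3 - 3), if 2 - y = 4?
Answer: 1840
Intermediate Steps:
y = -2 (y = 2 - 1*4 = 2 - 4 = -2)
l(N, r) = 8 - 12*r (l(N, r) = 16 + 4*(-3*r - 2) = 16 + 4*(-2 - 3*r) = 16 + (-8 - 12*r) = 8 - 12*r)
23*l(-6, -3 - 3) = 23*(8 - 12*(-3 - 3)) = 23*(8 - 12*(-6)) = 23*(8 + 72) = 23*80 = 1840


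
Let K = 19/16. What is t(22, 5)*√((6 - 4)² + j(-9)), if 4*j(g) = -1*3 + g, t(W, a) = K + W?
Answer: 371/16 ≈ 23.188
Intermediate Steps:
K = 19/16 (K = 19*(1/16) = 19/16 ≈ 1.1875)
t(W, a) = 19/16 + W
j(g) = -¾ + g/4 (j(g) = (-1*3 + g)/4 = (-3 + g)/4 = -¾ + g/4)
t(22, 5)*√((6 - 4)² + j(-9)) = (19/16 + 22)*√((6 - 4)² + (-¾ + (¼)*(-9))) = 371*√(2² + (-¾ - 9/4))/16 = 371*√(4 - 3)/16 = 371*√1/16 = (371/16)*1 = 371/16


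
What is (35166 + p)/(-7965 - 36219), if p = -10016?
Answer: -12575/22092 ≈ -0.56921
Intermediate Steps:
(35166 + p)/(-7965 - 36219) = (35166 - 10016)/(-7965 - 36219) = 25150/(-44184) = 25150*(-1/44184) = -12575/22092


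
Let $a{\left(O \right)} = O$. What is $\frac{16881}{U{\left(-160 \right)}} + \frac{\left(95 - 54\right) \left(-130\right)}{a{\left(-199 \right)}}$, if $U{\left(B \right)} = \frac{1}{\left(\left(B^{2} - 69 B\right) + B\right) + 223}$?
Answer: $\frac{123297090587}{199} \approx 6.1958 \cdot 10^{8}$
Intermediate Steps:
$U{\left(B \right)} = \frac{1}{223 + B^{2} - 68 B}$ ($U{\left(B \right)} = \frac{1}{\left(B^{2} - 68 B\right) + 223} = \frac{1}{223 + B^{2} - 68 B}$)
$\frac{16881}{U{\left(-160 \right)}} + \frac{\left(95 - 54\right) \left(-130\right)}{a{\left(-199 \right)}} = \frac{16881}{\frac{1}{223 + \left(-160\right)^{2} - -10880}} + \frac{\left(95 - 54\right) \left(-130\right)}{-199} = \frac{16881}{\frac{1}{223 + 25600 + 10880}} + 41 \left(-130\right) \left(- \frac{1}{199}\right) = \frac{16881}{\frac{1}{36703}} - - \frac{5330}{199} = 16881 \frac{1}{\frac{1}{36703}} + \frac{5330}{199} = 16881 \cdot 36703 + \frac{5330}{199} = 619583343 + \frac{5330}{199} = \frac{123297090587}{199}$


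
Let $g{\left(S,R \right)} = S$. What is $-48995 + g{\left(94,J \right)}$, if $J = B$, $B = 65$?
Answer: $-48901$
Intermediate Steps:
$J = 65$
$-48995 + g{\left(94,J \right)} = -48995 + 94 = -48901$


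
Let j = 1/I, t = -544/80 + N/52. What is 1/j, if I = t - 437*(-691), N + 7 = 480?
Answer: 78512017/260 ≈ 3.0197e+5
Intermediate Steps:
N = 473 (N = -7 + 480 = 473)
t = 597/260 (t = -544/80 + 473/52 = -544*1/80 + 473*(1/52) = -34/5 + 473/52 = 597/260 ≈ 2.2962)
I = 78512017/260 (I = 597/260 - 437*(-691) = 597/260 + 301967 = 78512017/260 ≈ 3.0197e+5)
j = 260/78512017 (j = 1/(78512017/260) = 260/78512017 ≈ 3.3116e-6)
1/j = 1/(260/78512017) = 78512017/260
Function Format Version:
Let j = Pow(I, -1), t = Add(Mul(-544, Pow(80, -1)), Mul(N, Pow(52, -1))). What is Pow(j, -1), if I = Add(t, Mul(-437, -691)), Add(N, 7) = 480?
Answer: Rational(78512017, 260) ≈ 3.0197e+5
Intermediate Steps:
N = 473 (N = Add(-7, 480) = 473)
t = Rational(597, 260) (t = Add(Mul(-544, Pow(80, -1)), Mul(473, Pow(52, -1))) = Add(Mul(-544, Rational(1, 80)), Mul(473, Rational(1, 52))) = Add(Rational(-34, 5), Rational(473, 52)) = Rational(597, 260) ≈ 2.2962)
I = Rational(78512017, 260) (I = Add(Rational(597, 260), Mul(-437, -691)) = Add(Rational(597, 260), 301967) = Rational(78512017, 260) ≈ 3.0197e+5)
j = Rational(260, 78512017) (j = Pow(Rational(78512017, 260), -1) = Rational(260, 78512017) ≈ 3.3116e-6)
Pow(j, -1) = Pow(Rational(260, 78512017), -1) = Rational(78512017, 260)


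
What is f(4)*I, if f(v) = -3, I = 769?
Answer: -2307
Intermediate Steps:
f(4)*I = -3*769 = -2307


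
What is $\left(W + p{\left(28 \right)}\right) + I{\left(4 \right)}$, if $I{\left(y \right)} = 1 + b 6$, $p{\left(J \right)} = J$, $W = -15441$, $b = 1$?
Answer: $-15406$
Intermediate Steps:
$I{\left(y \right)} = 7$ ($I{\left(y \right)} = 1 + 1 \cdot 6 = 1 + 6 = 7$)
$\left(W + p{\left(28 \right)}\right) + I{\left(4 \right)} = \left(-15441 + 28\right) + 7 = -15413 + 7 = -15406$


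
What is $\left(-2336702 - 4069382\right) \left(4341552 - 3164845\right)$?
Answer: $-7538083885388$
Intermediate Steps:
$\left(-2336702 - 4069382\right) \left(4341552 - 3164845\right) = \left(-6406084\right) 1176707 = -7538083885388$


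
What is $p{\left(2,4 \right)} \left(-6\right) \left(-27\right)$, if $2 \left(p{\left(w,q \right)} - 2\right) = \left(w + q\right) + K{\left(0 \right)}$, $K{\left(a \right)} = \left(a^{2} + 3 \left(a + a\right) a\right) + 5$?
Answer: $1215$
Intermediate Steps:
$K{\left(a \right)} = 5 + 7 a^{2}$ ($K{\left(a \right)} = \left(a^{2} + 3 \cdot 2 a a\right) + 5 = \left(a^{2} + 6 a a\right) + 5 = \left(a^{2} + 6 a^{2}\right) + 5 = 7 a^{2} + 5 = 5 + 7 a^{2}$)
$p{\left(w,q \right)} = \frac{9}{2} + \frac{q}{2} + \frac{w}{2}$ ($p{\left(w,q \right)} = 2 + \frac{\left(w + q\right) + \left(5 + 7 \cdot 0^{2}\right)}{2} = 2 + \frac{\left(q + w\right) + \left(5 + 7 \cdot 0\right)}{2} = 2 + \frac{\left(q + w\right) + \left(5 + 0\right)}{2} = 2 + \frac{\left(q + w\right) + 5}{2} = 2 + \frac{5 + q + w}{2} = 2 + \left(\frac{5}{2} + \frac{q}{2} + \frac{w}{2}\right) = \frac{9}{2} + \frac{q}{2} + \frac{w}{2}$)
$p{\left(2,4 \right)} \left(-6\right) \left(-27\right) = \left(\frac{9}{2} + \frac{1}{2} \cdot 4 + \frac{1}{2} \cdot 2\right) \left(-6\right) \left(-27\right) = \left(\frac{9}{2} + 2 + 1\right) \left(-6\right) \left(-27\right) = \frac{15}{2} \left(-6\right) \left(-27\right) = \left(-45\right) \left(-27\right) = 1215$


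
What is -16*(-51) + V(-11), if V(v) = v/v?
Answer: 817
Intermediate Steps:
V(v) = 1
-16*(-51) + V(-11) = -16*(-51) + 1 = 816 + 1 = 817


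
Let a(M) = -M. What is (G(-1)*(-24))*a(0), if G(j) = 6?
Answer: 0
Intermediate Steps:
(G(-1)*(-24))*a(0) = (6*(-24))*(-1*0) = -144*0 = 0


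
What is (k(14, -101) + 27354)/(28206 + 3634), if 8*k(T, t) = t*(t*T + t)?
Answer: 371847/254720 ≈ 1.4598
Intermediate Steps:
k(T, t) = t*(t + T*t)/8 (k(T, t) = (t*(t*T + t))/8 = (t*(T*t + t))/8 = (t*(t + T*t))/8 = t*(t + T*t)/8)
(k(14, -101) + 27354)/(28206 + 3634) = ((1/8)*(-101)**2*(1 + 14) + 27354)/(28206 + 3634) = ((1/8)*10201*15 + 27354)/31840 = (153015/8 + 27354)*(1/31840) = (371847/8)*(1/31840) = 371847/254720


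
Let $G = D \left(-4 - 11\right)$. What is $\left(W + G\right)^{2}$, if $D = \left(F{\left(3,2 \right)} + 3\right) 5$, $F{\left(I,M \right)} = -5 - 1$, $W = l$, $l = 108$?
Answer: $110889$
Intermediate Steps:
$W = 108$
$F{\left(I,M \right)} = -6$
$D = -15$ ($D = \left(-6 + 3\right) 5 = \left(-3\right) 5 = -15$)
$G = 225$ ($G = - 15 \left(-4 - 11\right) = \left(-15\right) \left(-15\right) = 225$)
$\left(W + G\right)^{2} = \left(108 + 225\right)^{2} = 333^{2} = 110889$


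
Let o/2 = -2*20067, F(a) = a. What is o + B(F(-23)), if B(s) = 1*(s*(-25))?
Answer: -79693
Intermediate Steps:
o = -80268 (o = 2*(-2*20067) = 2*(-40134) = -80268)
B(s) = -25*s (B(s) = 1*(-25*s) = -25*s)
o + B(F(-23)) = -80268 - 25*(-23) = -80268 + 575 = -79693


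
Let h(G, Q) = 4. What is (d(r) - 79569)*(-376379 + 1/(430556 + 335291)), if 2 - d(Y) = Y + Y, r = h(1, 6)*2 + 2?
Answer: 22940851516291044/765847 ≈ 2.9955e+10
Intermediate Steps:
r = 10 (r = 4*2 + 2 = 8 + 2 = 10)
d(Y) = 2 - 2*Y (d(Y) = 2 - (Y + Y) = 2 - 2*Y)
(d(r) - 79569)*(-376379 + 1/(430556 + 335291)) = ((2 - 2*10) - 79569)*(-376379 + 1/(430556 + 335291)) = ((2 - 20) - 79569)*(-376379 + 1/765847) = (-18 - 79569)*(-376379 + 1/765847) = -79587*(-288248728012/765847) = 22940851516291044/765847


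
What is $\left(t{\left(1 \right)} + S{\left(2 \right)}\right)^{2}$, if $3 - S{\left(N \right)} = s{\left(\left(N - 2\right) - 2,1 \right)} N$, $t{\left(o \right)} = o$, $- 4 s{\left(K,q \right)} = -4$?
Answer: $4$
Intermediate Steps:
$s{\left(K,q \right)} = 1$ ($s{\left(K,q \right)} = \left(- \frac{1}{4}\right) \left(-4\right) = 1$)
$S{\left(N \right)} = 3 - N$ ($S{\left(N \right)} = 3 - 1 N = 3 - N$)
$\left(t{\left(1 \right)} + S{\left(2 \right)}\right)^{2} = \left(1 + \left(3 - 2\right)\right)^{2} = \left(1 + 1\right)^{2} = 2^{2} = 4$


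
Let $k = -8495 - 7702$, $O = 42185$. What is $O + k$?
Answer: $25988$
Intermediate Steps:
$k = -16197$
$O + k = 42185 - 16197 = 25988$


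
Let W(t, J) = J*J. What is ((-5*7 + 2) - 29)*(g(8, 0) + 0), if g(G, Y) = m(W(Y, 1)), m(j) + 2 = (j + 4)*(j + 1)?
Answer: -496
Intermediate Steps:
W(t, J) = J²
m(j) = -2 + (1 + j)*(4 + j) (m(j) = -2 + (j + 4)*(j + 1) = -2 + (4 + j)*(1 + j) = -2 + (1 + j)*(4 + j))
g(G, Y) = 8 (g(G, Y) = 2 + (1²)² + 5*1² = 2 + 1² + 5*1 = 2 + 1 + 5 = 8)
((-5*7 + 2) - 29)*(g(8, 0) + 0) = ((-5*7 + 2) - 29)*(8 + 0) = ((-35 + 2) - 29)*8 = (-33 - 29)*8 = -62*8 = -496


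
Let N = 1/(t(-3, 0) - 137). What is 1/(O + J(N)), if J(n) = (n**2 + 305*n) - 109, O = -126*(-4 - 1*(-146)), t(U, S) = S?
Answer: -18769/337902553 ≈ -5.5546e-5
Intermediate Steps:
O = -17892 (O = -126*(-4 + 146) = -126*142 = -17892)
N = -1/137 (N = 1/(0 - 137) = 1/(-137) = -1/137 ≈ -0.0072993)
J(n) = -109 + n**2 + 305*n
1/(O + J(N)) = 1/(-17892 + (-109 + (-1/137)**2 + 305*(-1/137))) = 1/(-17892 + (-109 + 1/18769 - 305/137)) = 1/(-17892 - 2087605/18769) = 1/(-337902553/18769) = -18769/337902553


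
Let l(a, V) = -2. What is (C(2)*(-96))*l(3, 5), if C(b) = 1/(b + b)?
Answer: 48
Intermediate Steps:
C(b) = 1/(2*b)
(C(2)*(-96))*l(3, 5) = (((1/2)/2)*(-96))*(-2) = (((1/2)*(1/2))*(-96))*(-2) = ((1/4)*(-96))*(-2) = -24*(-2) = 48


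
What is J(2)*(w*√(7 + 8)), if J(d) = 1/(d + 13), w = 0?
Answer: 0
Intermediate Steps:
J(d) = 1/(13 + d)
J(2)*(w*√(7 + 8)) = (0*√(7 + 8))/(13 + 2) = (0*√15)/15 = (1/15)*0 = 0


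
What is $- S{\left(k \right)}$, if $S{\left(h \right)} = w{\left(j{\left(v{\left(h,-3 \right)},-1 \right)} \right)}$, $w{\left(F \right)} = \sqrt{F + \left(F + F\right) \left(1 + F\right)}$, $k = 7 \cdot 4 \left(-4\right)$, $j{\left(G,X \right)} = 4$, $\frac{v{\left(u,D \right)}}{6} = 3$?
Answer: $- 2 \sqrt{11} \approx -6.6332$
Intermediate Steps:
$v{\left(u,D \right)} = 18$ ($v{\left(u,D \right)} = 6 \cdot 3 = 18$)
$k = -112$ ($k = 28 \left(-4\right) = -112$)
$w{\left(F \right)} = \sqrt{F + 2 F \left(1 + F\right)}$
$S{\left(h \right)} = 2 \sqrt{11}$ ($S{\left(h \right)} = \sqrt{4 \left(3 + 2 \cdot 4\right)} = \sqrt{4 \left(3 + 8\right)} = \sqrt{4 \cdot 11} = \sqrt{44} = 2 \sqrt{11}$)
$- S{\left(k \right)} = - 2 \sqrt{11}$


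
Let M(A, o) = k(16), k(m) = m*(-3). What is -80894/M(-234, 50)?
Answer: 40447/24 ≈ 1685.3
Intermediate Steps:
k(m) = -3*m
M(A, o) = -48 (M(A, o) = -3*16 = -48)
-80894/M(-234, 50) = -80894/(-48) = -80894*(-1/48) = 40447/24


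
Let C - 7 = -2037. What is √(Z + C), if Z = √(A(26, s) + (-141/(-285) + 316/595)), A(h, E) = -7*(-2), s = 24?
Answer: √(-259440140750 + 11305*√1920346435)/11305 ≈ 45.013*I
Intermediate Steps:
C = -2030 (C = 7 - 2037 = -2030)
A(h, E) = 14
Z = √1920346435/11305 (Z = √(14 + (-141/(-285) + 316/595)) = √(14 + (-141*(-1/285) + 316*(1/595))) = √(14 + (47/95 + 316/595)) = √(14 + 11597/11305) = √(169867/11305) = √1920346435/11305 ≈ 3.8763)
√(Z + C) = √(√1920346435/11305 - 2030) = √(-2030 + √1920346435/11305)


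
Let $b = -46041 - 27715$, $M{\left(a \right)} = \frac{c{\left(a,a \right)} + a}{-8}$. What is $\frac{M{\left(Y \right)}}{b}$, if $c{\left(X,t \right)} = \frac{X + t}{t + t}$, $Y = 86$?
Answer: $\frac{87}{590048} \approx 0.00014745$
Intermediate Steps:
$c{\left(X,t \right)} = \frac{X + t}{2 t}$
$M{\left(a \right)} = - \frac{1}{8} - \frac{a}{8}$ ($M{\left(a \right)} = \frac{\frac{a + a}{2 a} + a}{-8} = \left(\frac{2 a}{2 a} + a\right) \left(- \frac{1}{8}\right) = \left(1 + a\right) \left(- \frac{1}{8}\right) = - \frac{1}{8} - \frac{a}{8}$)
$b = -73756$
$\frac{M{\left(Y \right)}}{b} = \frac{- \frac{1}{8} - \frac{43}{4}}{-73756} = \left(- \frac{1}{8} - \frac{43}{4}\right) \left(- \frac{1}{73756}\right) = \left(- \frac{87}{8}\right) \left(- \frac{1}{73756}\right) = \frac{87}{590048}$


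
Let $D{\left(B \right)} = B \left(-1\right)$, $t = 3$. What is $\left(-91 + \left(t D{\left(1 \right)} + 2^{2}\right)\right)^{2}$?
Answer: $8100$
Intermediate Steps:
$D{\left(B \right)} = - B$
$\left(-91 + \left(t D{\left(1 \right)} + 2^{2}\right)\right)^{2} = \left(-91 + \left(3 \left(\left(-1\right) 1\right) + 2^{2}\right)\right)^{2} = \left(-91 + \left(3 \left(-1\right) + 4\right)\right)^{2} = \left(-91 + \left(-3 + 4\right)\right)^{2} = \left(-91 + 1\right)^{2} = \left(-90\right)^{2} = 8100$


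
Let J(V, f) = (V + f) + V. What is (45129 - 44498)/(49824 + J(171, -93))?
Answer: 631/50073 ≈ 0.012602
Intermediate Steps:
J(V, f) = f + 2*V
(45129 - 44498)/(49824 + J(171, -93)) = (45129 - 44498)/(49824 + (-93 + 2*171)) = 631/(49824 + (-93 + 342)) = 631/(49824 + 249) = 631/50073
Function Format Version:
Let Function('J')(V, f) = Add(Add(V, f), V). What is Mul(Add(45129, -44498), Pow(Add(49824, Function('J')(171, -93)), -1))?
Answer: Rational(631, 50073) ≈ 0.012602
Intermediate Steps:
Function('J')(V, f) = Add(f, Mul(2, V))
Mul(Add(45129, -44498), Pow(Add(49824, Function('J')(171, -93)), -1)) = Mul(Add(45129, -44498), Pow(Add(49824, Add(-93, Mul(2, 171))), -1)) = Mul(631, Pow(Add(49824, Add(-93, 342)), -1)) = Mul(631, Pow(Add(49824, 249), -1)) = Mul(631, Pow(50073, -1)) = Mul(631, Rational(1, 50073)) = Rational(631, 50073)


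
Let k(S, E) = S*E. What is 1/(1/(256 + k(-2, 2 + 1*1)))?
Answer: 250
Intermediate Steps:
k(S, E) = E*S
1/(1/(256 + k(-2, 2 + 1*1))) = 1/(1/(256 + (2 + 1*1)*(-2))) = 1/(1/(256 + (2 + 1)*(-2))) = 1/(1/(256 + 3*(-2))) = 1/(1/(256 - 6)) = 1/(1/250) = 250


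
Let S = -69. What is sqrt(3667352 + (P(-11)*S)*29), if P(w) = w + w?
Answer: sqrt(3711374) ≈ 1926.5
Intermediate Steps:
P(w) = 2*w
sqrt(3667352 + (P(-11)*S)*29) = sqrt(3667352 + ((2*(-11))*(-69))*29) = sqrt(3667352 - 22*(-69)*29) = sqrt(3667352 + 1518*29) = sqrt(3667352 + 44022) = sqrt(3711374)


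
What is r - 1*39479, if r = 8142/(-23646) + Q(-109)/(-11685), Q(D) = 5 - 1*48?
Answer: -1818046732297/46050585 ≈ -39479.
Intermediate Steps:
Q(D) = -43 (Q(D) = 5 - 48 = -43)
r = -15687082/46050585 (r = 8142/(-23646) - 43/(-11685) = 8142*(-1/23646) - 43*(-1/11685) = -1357/3941 + 43/11685 = -15687082/46050585 ≈ -0.34065)
r - 1*39479 = -15687082/46050585 - 1*39479 = -15687082/46050585 - 39479 = -1818046732297/46050585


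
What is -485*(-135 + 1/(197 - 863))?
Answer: 43606835/666 ≈ 65476.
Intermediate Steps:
-485*(-135 + 1/(197 - 863)) = -485*(-135 + 1/(-666)) = -485*(-135 - 1/666) = -485*(-89911/666) = 43606835/666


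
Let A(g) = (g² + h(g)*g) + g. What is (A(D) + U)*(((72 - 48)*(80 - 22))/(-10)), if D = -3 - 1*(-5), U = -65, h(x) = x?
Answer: 7656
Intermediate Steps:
D = 2 (D = -3 + 5 = 2)
A(g) = g + 2*g² (A(g) = (g² + g*g) + g = (g² + g²) + g = 2*g² + g = g + 2*g²)
(A(D) + U)*(((72 - 48)*(80 - 22))/(-10)) = (2*(1 + 2*2) - 65)*(((72 - 48)*(80 - 22))/(-10)) = (2*(1 + 4) - 65)*((24*58)*(-⅒)) = (2*5 - 65)*(1392*(-⅒)) = (10 - 65)*(-696/5) = -55*(-696/5) = 7656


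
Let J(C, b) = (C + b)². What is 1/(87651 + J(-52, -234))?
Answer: 1/169447 ≈ 5.9016e-6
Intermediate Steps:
1/(87651 + J(-52, -234)) = 1/(87651 + (-52 - 234)²) = 1/(87651 + (-286)²) = 1/(87651 + 81796) = 1/169447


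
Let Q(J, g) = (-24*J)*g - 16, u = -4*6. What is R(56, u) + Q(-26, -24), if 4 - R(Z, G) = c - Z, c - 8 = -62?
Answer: -14878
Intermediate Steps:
c = -54 (c = 8 - 62 = -54)
u = -24
Q(J, g) = -16 - 24*J*g (Q(J, g) = -24*J*g - 16 = -16 - 24*J*g)
R(Z, G) = 58 + Z (R(Z, G) = 4 - (-54 - Z) = 4 + (54 + Z) = 58 + Z)
R(56, u) + Q(-26, -24) = (58 + 56) + (-16 - 24*(-26)*(-24)) = 114 + (-16 - 14976) = 114 - 14992 = -14878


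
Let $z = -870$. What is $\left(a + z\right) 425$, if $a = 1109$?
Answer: $101575$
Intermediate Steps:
$\left(a + z\right) 425 = \left(1109 - 870\right) 425 = 239 \cdot 425 = 101575$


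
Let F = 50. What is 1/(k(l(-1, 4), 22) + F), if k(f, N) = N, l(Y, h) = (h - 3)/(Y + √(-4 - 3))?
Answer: 1/72 ≈ 0.013889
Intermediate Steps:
l(Y, h) = (-3 + h)/(Y + I*√7) (l(Y, h) = (-3 + h)/(Y + √(-7)) = (-3 + h)/(Y + I*√7))
1/(k(l(-1, 4), 22) + F) = 1/(22 + 50) = 1/72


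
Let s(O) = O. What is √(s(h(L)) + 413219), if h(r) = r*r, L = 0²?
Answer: √413219 ≈ 642.82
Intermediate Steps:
L = 0
h(r) = r²
√(s(h(L)) + 413219) = √(0² + 413219) = √(0 + 413219) = √413219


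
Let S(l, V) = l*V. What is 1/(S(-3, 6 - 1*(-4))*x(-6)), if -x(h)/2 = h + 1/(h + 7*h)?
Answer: -4/1445 ≈ -0.0027682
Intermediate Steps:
S(l, V) = V*l
x(h) = -2*h - 1/(4*h) (x(h) = -2*(h + 1/(h + 7*h)) = -2*(h + 1/(8*h)) = -2*h - 1/(4*h))
1/(S(-3, 6 - 1*(-4))*x(-6)) = 1/(((6 - 1*(-4))*(-3))*(-2*(-6) - 1/4/(-6))) = 1/(((6 + 4)*(-3))*(12 - 1/4*(-1/6))) = 1/((10*(-3))*(12 + 1/24)) = 1/(-30*289/24) = 1/(-1445/4) = -4/1445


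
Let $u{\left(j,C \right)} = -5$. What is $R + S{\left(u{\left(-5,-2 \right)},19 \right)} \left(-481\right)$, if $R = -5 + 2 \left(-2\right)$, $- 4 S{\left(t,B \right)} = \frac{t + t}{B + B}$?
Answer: $- \frac{3089}{76} \approx -40.645$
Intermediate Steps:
$S{\left(t,B \right)} = - \frac{t}{4 B}$ ($S{\left(t,B \right)} = - \frac{\left(t + t\right) \frac{1}{B + B}}{4} = - \frac{2 t \frac{1}{2 B}}{4} = - \frac{t \frac{1}{B}}{4} = - \frac{t}{4 B}$)
$R = -9$ ($R = -5 - 4 = -9$)
$R + S{\left(u{\left(-5,-2 \right)},19 \right)} \left(-481\right) = -9 + \left(- \frac{1}{4}\right) \left(-5\right) \frac{1}{19} \left(-481\right) = -9 + \frac{5}{76} \left(-481\right) = -9 - \frac{2405}{76} = - \frac{3089}{76}$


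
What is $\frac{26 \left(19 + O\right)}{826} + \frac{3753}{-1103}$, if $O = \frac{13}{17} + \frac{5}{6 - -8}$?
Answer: $- \frac{300227911}{108418282} \approx -2.7692$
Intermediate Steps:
$O = \frac{267}{238}$ ($O = 13 \cdot \frac{1}{17} + \frac{5}{6 + 8} = \frac{13}{17} + \frac{5}{14} = \frac{267}{238} \approx 1.1218$)
$\frac{26 \left(19 + O\right)}{826} + \frac{3753}{-1103} = \frac{26 \left(19 + \frac{267}{238}\right)}{826} + \frac{3753}{-1103} = 26 \cdot \frac{4789}{238} \cdot \frac{1}{826} + 3753 \left(- \frac{1}{1103}\right) = \frac{62257}{119} \cdot \frac{1}{826} - \frac{3753}{1103} = \frac{62257}{98294} - \frac{3753}{1103} = - \frac{300227911}{108418282}$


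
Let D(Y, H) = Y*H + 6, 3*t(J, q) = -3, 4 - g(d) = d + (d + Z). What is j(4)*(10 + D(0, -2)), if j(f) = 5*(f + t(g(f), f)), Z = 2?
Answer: 240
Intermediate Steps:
g(d) = 2 - 2*d (g(d) = 4 - (d + (d + 2)) = 4 - (d + (2 + d)) = 4 - (2 + 2*d) = 4 + (-2 - 2*d) = 2 - 2*d)
t(J, q) = -1 (t(J, q) = (⅓)*(-3) = -1)
D(Y, H) = 6 + H*Y (D(Y, H) = H*Y + 6 = 6 + H*Y)
j(f) = -5 + 5*f (j(f) = 5*(f - 1) = 5*(-1 + f) = -5 + 5*f)
j(4)*(10 + D(0, -2)) = (-5 + 5*4)*(10 + (6 - 2*0)) = (-5 + 20)*(10 + (6 + 0)) = 15*(10 + 6) = 15*16 = 240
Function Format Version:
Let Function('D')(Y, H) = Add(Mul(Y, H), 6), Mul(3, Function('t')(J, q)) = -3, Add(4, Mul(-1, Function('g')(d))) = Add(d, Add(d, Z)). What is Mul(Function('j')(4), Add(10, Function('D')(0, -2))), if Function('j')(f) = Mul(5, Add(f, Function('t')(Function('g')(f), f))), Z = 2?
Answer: 240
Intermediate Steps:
Function('g')(d) = Add(2, Mul(-2, d)) (Function('g')(d) = Add(4, Mul(-1, Add(d, Add(d, 2)))) = Add(4, Mul(-1, Add(d, Add(2, d)))) = Add(4, Mul(-1, Add(2, Mul(2, d)))) = Add(4, Add(-2, Mul(-2, d))) = Add(2, Mul(-2, d)))
Function('t')(J, q) = -1 (Function('t')(J, q) = Mul(Rational(1, 3), -3) = -1)
Function('D')(Y, H) = Add(6, Mul(H, Y)) (Function('D')(Y, H) = Add(Mul(H, Y), 6) = Add(6, Mul(H, Y)))
Function('j')(f) = Add(-5, Mul(5, f)) (Function('j')(f) = Mul(5, Add(f, -1)) = Mul(5, Add(-1, f)) = Add(-5, Mul(5, f)))
Mul(Function('j')(4), Add(10, Function('D')(0, -2))) = Mul(Add(-5, Mul(5, 4)), Add(10, Add(6, Mul(-2, 0)))) = Mul(Add(-5, 20), Add(10, Add(6, 0))) = Mul(15, Add(10, 6)) = Mul(15, 16) = 240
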